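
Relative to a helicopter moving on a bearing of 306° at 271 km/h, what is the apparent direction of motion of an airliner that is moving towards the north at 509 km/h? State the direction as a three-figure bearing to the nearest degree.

Taking east as x and north as y: airliner velocity = (0.000, 509.000) km/h; helicopter velocity = (-219.244, 159.290) km/h.
Velocity of airliner relative to helicopter = (0.000, 509.000) − (-219.244, 159.290) = (219.244, 349.710) km/h.
Bearing = atan2(219.24, 349.71) = 32.08° clockwise from north.

032°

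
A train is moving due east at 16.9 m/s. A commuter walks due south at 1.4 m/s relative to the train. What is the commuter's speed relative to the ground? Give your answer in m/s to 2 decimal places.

Taking east as x and north as y: train velocity = (16.900, 0.000) m/s; commuter velocity relative to train = (0.000, -1.400) m/s.
Velocity relative to ground = (16.900, 0.000) + (0.000, -1.400) = (16.900, -1.400) m/s.
Speed = |(16.900, -1.400)| = 16.958 m/s.

16.96 m/s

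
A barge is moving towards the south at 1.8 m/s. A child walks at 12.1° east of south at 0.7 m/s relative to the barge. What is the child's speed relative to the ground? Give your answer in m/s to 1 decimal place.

Taking east as x and north as y: barge velocity = (0.000, -1.800) m/s; child velocity relative to barge = (0.147, -0.684) m/s.
Velocity relative to ground = (0.000, -1.800) + (0.147, -0.684) = (0.147, -2.484) m/s.
Speed = |(0.147, -2.484)| = 2.489 m/s.

2.5 m/s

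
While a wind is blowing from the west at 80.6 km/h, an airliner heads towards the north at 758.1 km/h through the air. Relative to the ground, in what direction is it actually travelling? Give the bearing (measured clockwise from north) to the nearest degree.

Taking east as x and north as y: velocity relative to the air = (0.000, 758.100) km/h; the air relative to ground = (80.600, 0.000) km/h.
Velocity relative to ground = (0.000, 758.100) + (80.600, 0.000) = (80.600, 758.100) km/h.
Bearing = atan2(80.60, 758.10) = 6.07° clockwise from north.

006°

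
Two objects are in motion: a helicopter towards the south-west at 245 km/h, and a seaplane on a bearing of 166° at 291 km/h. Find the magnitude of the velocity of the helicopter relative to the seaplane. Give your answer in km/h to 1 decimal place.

Taking east as x and north as y: helicopter velocity = (-173.241, -173.241) km/h; seaplane velocity = (70.399, -282.356) km/h.
Velocity of helicopter relative to seaplane = (-173.241, -173.241) − (70.399, -282.356) = (-243.640, 109.115) km/h.
Magnitude = |(-243.640, 109.115)| = 266.958 km/h.

267.0 km/h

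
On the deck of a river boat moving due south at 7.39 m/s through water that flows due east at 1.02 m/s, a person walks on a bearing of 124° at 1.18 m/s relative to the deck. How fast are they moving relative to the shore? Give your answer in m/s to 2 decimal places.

In east/north components (m/s): person relative to river boat = (0.978, -0.660); river boat relative to water = (0.000, -7.390); water relative to ground = (1.020, 0.000).
Sum = (1.998, -8.050) m/s.
Speed = |(1.998, -8.050)| = 8.294 m/s.

8.29 m/s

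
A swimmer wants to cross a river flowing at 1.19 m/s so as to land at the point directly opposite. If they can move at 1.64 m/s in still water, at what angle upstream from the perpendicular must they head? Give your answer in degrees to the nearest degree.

47°

To cancel the current, the upstream component of the swimmer's velocity must equal the flow: 1.64 sin θ = 1.19.
sin θ = 1.19 / 1.64 = 0.7256.
θ = arcsin(0.7256) = 46.520°.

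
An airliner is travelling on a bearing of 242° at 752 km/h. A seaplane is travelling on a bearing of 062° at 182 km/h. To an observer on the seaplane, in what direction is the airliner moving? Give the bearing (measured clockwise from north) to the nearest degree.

Taking east as x and north as y: airliner velocity = (-663.977, -353.043) km/h; seaplane velocity = (160.696, 85.444) km/h.
Velocity of airliner relative to seaplane = (-663.977, -353.043) − (160.696, 85.444) = (-824.673, -438.486) km/h.
Bearing = atan2(-824.67, -438.49) = 242.00° clockwise from north.

242°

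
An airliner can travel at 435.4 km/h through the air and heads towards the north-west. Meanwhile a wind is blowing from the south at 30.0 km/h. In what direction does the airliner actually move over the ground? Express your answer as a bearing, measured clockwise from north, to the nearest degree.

Taking east as x and north as y: velocity relative to the air = (-307.874, 307.874) km/h; the air relative to ground = (0.000, 30.000) km/h.
Velocity relative to ground = (-307.874, 307.874) + (0.000, 30.000) = (-307.874, 337.874) km/h.
Bearing = atan2(-307.87, 337.87) = 317.66° clockwise from north.

318°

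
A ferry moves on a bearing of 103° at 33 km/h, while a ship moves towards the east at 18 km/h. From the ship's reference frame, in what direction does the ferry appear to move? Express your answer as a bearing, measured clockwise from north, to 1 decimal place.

Taking east as x and north as y: ferry velocity = (32.154, -7.423) km/h; ship velocity = (18.000, 0.000) km/h.
Velocity of ferry relative to ship = (32.154, -7.423) − (18.000, 0.000) = (14.154, -7.423) km/h.
Bearing = atan2(14.15, -7.42) = 117.68° clockwise from north.

117.7°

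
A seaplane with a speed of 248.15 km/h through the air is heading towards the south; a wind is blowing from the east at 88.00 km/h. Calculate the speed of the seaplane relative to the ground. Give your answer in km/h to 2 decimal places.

263.29 km/h

Taking east as x and north as y: velocity relative to the air = (0.000, -248.150) km/h; the air relative to ground = (-88.000, 0.000) km/h.
Velocity relative to ground = (0.000, -248.150) + (-88.000, 0.000) = (-88.000, -248.150) km/h.
Speed = |(-88.000, -248.150)| = 263.292 km/h.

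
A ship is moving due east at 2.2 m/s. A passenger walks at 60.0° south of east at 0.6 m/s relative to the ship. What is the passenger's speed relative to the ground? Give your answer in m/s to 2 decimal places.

Taking east as x and north as y: ship velocity = (2.200, 0.000) m/s; passenger velocity relative to ship = (0.300, -0.520) m/s.
Velocity relative to ground = (2.200, 0.000) + (0.300, -0.520) = (2.500, -0.520) m/s.
Speed = |(2.500, -0.520)| = 2.553 m/s.

2.55 m/s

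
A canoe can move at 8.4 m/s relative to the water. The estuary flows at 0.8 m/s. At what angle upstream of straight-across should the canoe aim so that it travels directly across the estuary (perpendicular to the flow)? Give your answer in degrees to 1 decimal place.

5.5°

To cancel the current, the upstream component of the canoe's velocity must equal the flow: 8.4 sin θ = 0.8.
sin θ = 0.8 / 8.4 = 0.0952.
θ = arcsin(0.0952) = 5.465°.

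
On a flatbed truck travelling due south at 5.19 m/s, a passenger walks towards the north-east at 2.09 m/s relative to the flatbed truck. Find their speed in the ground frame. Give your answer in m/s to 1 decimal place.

Taking east as x and north as y: flatbed truck velocity = (0.000, -5.190) m/s; passenger velocity relative to flatbed truck = (1.478, 1.478) m/s.
Velocity relative to ground = (0.000, -5.190) + (1.478, 1.478) = (1.478, -3.712) m/s.
Speed = |(1.478, -3.712)| = 3.996 m/s.

4.0 m/s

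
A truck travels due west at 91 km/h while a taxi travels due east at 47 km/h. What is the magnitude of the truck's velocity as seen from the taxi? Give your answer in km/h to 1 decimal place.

Taking east as x and north as y: truck velocity = (-91.000, 0.000) km/h; taxi velocity = (47.000, 0.000) km/h.
Velocity of truck relative to taxi = (-91.000, 0.000) − (47.000, 0.000) = (-138.000, 0.000) km/h.
Magnitude = |(-138.000, 0.000)| = 138.000 km/h.

138.0 km/h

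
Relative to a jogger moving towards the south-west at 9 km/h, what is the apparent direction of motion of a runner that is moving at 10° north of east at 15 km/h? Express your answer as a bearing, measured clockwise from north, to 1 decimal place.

067.0°

Taking east as x and north as y: runner velocity = (14.772, 2.605) km/h; jogger velocity = (-6.364, -6.364) km/h.
Velocity of runner relative to jogger = (14.772, 2.605) − (-6.364, -6.364) = (21.136, 8.969) km/h.
Bearing = atan2(21.14, 8.97) = 67.01° clockwise from north.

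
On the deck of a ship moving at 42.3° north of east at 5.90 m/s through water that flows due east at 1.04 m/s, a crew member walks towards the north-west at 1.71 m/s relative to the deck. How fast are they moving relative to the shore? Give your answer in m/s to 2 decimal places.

In east/north components (m/s): crew member relative to ship = (-1.209, 1.209); ship relative to water = (4.364, 3.971); water relative to ground = (1.040, 0.000).
Sum = (4.195, 5.180) m/s.
Speed = |(4.195, 5.180)| = 6.665 m/s.

6.67 m/s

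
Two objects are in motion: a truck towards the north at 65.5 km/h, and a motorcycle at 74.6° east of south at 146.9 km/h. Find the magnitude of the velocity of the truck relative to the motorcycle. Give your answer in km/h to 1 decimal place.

Taking east as x and north as y: truck velocity = (0.000, 65.500) km/h; motorcycle velocity = (141.626, -39.010) km/h.
Velocity of truck relative to motorcycle = (0.000, 65.500) − (141.626, -39.010) = (-141.626, 104.510) km/h.
Magnitude = |(-141.626, 104.510)| = 176.012 km/h.

176.0 km/h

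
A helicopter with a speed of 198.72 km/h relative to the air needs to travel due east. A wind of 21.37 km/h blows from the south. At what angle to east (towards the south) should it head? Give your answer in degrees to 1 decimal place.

The wind pushes perpendicular to the desired track; the heading must have a component into the wind equal to 21.37 km/h: 198.72 sin θ = 21.37.
sin θ = 0.1075, so θ = 6.173°.

6.2°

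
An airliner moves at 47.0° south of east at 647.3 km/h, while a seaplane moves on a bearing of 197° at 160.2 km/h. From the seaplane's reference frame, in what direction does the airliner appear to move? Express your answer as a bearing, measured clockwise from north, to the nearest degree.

Taking east as x and north as y: airliner velocity = (441.458, -473.405) km/h; seaplane velocity = (-46.838, -153.200) km/h.
Velocity of airliner relative to seaplane = (441.458, -473.405) − (-46.838, -153.200) = (488.295, -320.205) km/h.
Bearing = atan2(488.30, -320.21) = 123.26° clockwise from north.

123°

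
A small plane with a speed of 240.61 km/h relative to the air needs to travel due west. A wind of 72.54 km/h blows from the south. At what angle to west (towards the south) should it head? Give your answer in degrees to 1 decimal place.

The wind pushes perpendicular to the desired track; the heading must have a component into the wind equal to 72.54 km/h: 240.61 sin θ = 72.54.
sin θ = 0.3015, so θ = 17.547°.

17.5°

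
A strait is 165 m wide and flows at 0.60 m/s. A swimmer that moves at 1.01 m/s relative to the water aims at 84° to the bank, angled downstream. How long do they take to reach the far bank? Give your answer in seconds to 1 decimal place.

The component of the swimmer's velocity perpendicular to the bank is 1.01 × sin 84° = 1.004 m/s.
The current is parallel to the bank, so it does not affect the crossing time.
Time = 165 / 1.004 = 164.266 s.

164.3 s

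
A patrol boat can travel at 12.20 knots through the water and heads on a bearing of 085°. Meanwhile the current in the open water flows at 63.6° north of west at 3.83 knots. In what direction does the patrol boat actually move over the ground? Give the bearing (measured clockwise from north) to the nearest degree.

067°

Taking east as x and north as y: velocity relative to the water = (12.154, 1.063) knots; the water relative to ground = (-1.703, 3.431) knots.
Velocity relative to ground = (12.154, 1.063) + (-1.703, 3.431) = (10.451, 4.494) knots.
Bearing = atan2(10.45, 4.49) = 66.73° clockwise from north.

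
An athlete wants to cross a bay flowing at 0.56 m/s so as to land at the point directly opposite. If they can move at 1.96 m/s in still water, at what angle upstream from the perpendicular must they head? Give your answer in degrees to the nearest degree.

To cancel the current, the upstream component of the athlete's velocity must equal the flow: 1.96 sin θ = 0.56.
sin θ = 0.56 / 1.96 = 0.2857.
θ = arcsin(0.2857) = 16.602°.

17°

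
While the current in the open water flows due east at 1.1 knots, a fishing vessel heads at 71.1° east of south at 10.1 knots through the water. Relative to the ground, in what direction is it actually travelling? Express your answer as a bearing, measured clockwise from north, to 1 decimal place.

107.1°

Taking east as x and north as y: velocity relative to the water = (9.555, -3.272) knots; the water relative to ground = (1.100, 0.000) knots.
Velocity relative to ground = (9.555, -3.272) + (1.100, 0.000) = (10.655, -3.272) knots.
Bearing = atan2(10.66, -3.27) = 107.07° clockwise from north.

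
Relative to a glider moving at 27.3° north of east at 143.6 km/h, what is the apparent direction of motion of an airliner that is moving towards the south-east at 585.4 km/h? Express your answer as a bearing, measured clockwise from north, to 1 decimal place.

149.2°

Taking east as x and north as y: airliner velocity = (413.940, -413.940) km/h; glider velocity = (127.605, 65.862) km/h.
Velocity of airliner relative to glider = (413.940, -413.940) − (127.605, 65.862) = (286.335, -479.802) km/h.
Bearing = atan2(286.33, -479.80) = 149.17° clockwise from north.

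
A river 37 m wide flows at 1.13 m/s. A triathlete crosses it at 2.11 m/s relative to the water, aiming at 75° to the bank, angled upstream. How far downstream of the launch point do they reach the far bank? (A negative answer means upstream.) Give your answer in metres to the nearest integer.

Perpendicular speed = 2.038 m/s; crossing time = 37 / 2.038 = 18.154 s.
Net downstream speed = 0.584 m/s.
Drift = 0.584 × 18.154 = 10.600 m (downstream).

11 m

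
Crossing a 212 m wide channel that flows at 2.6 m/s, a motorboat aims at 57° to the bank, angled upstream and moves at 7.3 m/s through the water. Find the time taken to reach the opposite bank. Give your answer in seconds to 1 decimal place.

34.6 s

The component of the motorboat's velocity perpendicular to the bank is 7.3 × sin 57° = 6.122 m/s.
Only the cross-stream component determines the crossing time; the current contributes nothing perpendicular to the bank.
Time = 212 / 6.122 = 34.628 s.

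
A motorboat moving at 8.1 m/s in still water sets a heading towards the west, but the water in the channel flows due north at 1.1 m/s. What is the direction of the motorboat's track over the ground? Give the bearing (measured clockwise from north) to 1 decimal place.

Taking east as x and north as y: velocity relative to the water = (-8.100, 0.000) m/s; the water relative to ground = (0.000, 1.100) m/s.
Velocity relative to ground = (-8.100, 0.000) + (0.000, 1.100) = (-8.100, 1.100) m/s.
Bearing = atan2(-8.10, 1.10) = 277.73° clockwise from north.

277.7°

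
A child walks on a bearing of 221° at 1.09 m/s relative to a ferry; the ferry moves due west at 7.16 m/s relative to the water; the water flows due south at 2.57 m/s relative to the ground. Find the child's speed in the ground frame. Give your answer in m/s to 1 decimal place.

In east/north components (m/s): child relative to ferry = (-0.715, -0.823); ferry relative to water = (-7.160, 0.000); water relative to ground = (0.000, -2.570).
Sum = (-7.875, -3.393) m/s.
Speed = |(-7.875, -3.393)| = 8.575 m/s.

8.6 m/s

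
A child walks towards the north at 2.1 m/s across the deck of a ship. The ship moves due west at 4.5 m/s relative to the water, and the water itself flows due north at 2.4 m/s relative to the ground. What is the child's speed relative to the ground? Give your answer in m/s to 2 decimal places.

In east/north components (m/s): child relative to ship = (0.000, 2.100); ship relative to water = (-4.500, 0.000); water relative to ground = (0.000, 2.400).
Sum = (-4.500, 4.500) m/s.
Speed = |(-4.500, 4.500)| = 6.364 m/s.

6.36 m/s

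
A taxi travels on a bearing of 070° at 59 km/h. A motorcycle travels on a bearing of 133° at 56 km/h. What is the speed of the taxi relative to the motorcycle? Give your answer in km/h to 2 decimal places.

60.14 km/h

Taking east as x and north as y: taxi velocity = (55.442, 20.179) km/h; motorcycle velocity = (40.956, -38.192) km/h.
Velocity of taxi relative to motorcycle = (55.442, 20.179) − (40.956, -38.192) = (14.486, 58.371) km/h.
Magnitude = |(14.486, 58.371)| = 60.142 km/h.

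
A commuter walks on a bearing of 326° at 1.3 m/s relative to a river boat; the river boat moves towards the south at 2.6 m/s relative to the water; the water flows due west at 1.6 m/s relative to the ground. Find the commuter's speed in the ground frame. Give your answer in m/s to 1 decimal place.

In east/north components (m/s): commuter relative to river boat = (-0.727, 1.078); river boat relative to water = (0.000, -2.600); water relative to ground = (-1.600, 0.000).
Sum = (-2.327, -1.522) m/s.
Speed = |(-2.327, -1.522)| = 2.781 m/s.

2.8 m/s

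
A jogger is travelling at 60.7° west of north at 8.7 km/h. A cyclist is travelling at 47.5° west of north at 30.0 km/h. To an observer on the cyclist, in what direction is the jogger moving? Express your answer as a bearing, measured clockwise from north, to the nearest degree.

138°

Taking east as x and north as y: jogger velocity = (-7.587, 4.258) km/h; cyclist velocity = (-22.118, 20.268) km/h.
Velocity of jogger relative to cyclist = (-7.587, 4.258) − (-22.118, 20.268) = (14.531, -16.010) km/h.
Bearing = atan2(14.53, -16.01) = 137.77° clockwise from north.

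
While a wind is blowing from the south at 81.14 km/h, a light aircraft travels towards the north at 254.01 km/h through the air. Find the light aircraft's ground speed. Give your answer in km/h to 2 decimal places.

335.15 km/h

Taking east as x and north as y: velocity relative to the air = (0.000, 254.010) km/h; the air relative to ground = (0.000, 81.140) km/h.
Velocity relative to ground = (0.000, 254.010) + (0.000, 81.140) = (0.000, 335.150) km/h.
Speed = |(0.000, 335.150)| = 335.150 km/h.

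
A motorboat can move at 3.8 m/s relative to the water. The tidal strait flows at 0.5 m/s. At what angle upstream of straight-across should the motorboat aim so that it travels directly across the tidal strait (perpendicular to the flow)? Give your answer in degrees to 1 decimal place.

To cancel the current, the upstream component of the motorboat's velocity must equal the flow: 3.8 sin θ = 0.5.
sin θ = 0.5 / 3.8 = 0.1316.
θ = arcsin(0.1316) = 7.561°.

7.6°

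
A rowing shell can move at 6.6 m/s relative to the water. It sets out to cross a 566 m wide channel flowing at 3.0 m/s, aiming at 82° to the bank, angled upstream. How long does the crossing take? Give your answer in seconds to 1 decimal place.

The component of the rowing shell's velocity perpendicular to the bank is 6.6 × sin 82° = 6.536 m/s.
The flow acts along the bank and has no component across it.
Time = 566 / 6.536 = 86.600 s.

86.6 s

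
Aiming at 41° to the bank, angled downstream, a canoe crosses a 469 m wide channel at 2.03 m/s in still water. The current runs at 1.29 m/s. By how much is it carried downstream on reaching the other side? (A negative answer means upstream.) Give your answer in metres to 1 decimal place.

Perpendicular speed = 1.332 m/s; crossing time = 469 / 1.332 = 352.155 s.
Net downstream speed = 2.822 m/s.
Drift = 2.822 × 352.155 = 993.803 m (downstream).

993.8 m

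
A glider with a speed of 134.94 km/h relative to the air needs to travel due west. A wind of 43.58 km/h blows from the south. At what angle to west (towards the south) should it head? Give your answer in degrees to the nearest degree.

The wind pushes perpendicular to the desired track; the heading must have a component into the wind equal to 43.58 km/h: 134.94 sin θ = 43.58.
sin θ = 0.3230, so θ = 18.842°.

19°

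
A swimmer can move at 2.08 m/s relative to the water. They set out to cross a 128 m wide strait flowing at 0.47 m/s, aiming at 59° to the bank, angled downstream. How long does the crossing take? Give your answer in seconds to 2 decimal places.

71.79 s

The component of the swimmer's velocity perpendicular to the bank is 2.08 × sin 59° = 1.783 m/s.
The current is parallel to the bank, so it does not affect the crossing time.
Time = 128 / 1.783 = 71.793 s.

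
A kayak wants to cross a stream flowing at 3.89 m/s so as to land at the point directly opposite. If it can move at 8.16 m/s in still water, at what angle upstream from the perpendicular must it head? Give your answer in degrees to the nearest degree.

28°

To cancel the current, the upstream component of the kayak's velocity must equal the flow: 8.16 sin θ = 3.89.
sin θ = 3.89 / 8.16 = 0.4767.
θ = arcsin(0.4767) = 28.471°.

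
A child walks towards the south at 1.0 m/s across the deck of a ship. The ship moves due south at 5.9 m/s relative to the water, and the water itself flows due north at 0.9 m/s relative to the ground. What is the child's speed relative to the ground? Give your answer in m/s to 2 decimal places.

6.00 m/s

In east/north components (m/s): child relative to ship = (0.000, -1.000); ship relative to water = (0.000, -5.900); water relative to ground = (0.000, 0.900).
Sum = (0.000, -6.000) m/s.
Speed = |(0.000, -6.000)| = 6.000 m/s.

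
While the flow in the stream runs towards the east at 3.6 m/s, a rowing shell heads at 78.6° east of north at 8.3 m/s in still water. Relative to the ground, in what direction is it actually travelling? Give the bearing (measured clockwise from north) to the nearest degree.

082°

Taking east as x and north as y: velocity relative to the water = (8.136, 1.641) m/s; the water relative to ground = (3.600, 0.000) m/s.
Velocity relative to ground = (8.136, 1.641) + (3.600, 0.000) = (11.736, 1.641) m/s.
Bearing = atan2(11.74, 1.64) = 82.04° clockwise from north.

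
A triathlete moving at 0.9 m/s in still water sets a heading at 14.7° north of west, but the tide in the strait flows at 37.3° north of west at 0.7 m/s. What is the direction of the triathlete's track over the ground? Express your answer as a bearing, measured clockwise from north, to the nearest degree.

295°

Taking east as x and north as y: velocity relative to the water = (-0.871, 0.228) m/s; the water relative to ground = (-0.557, 0.424) m/s.
Velocity relative to ground = (-0.871, 0.228) + (-0.557, 0.424) = (-1.427, 0.653) m/s.
Bearing = atan2(-1.43, 0.65) = 294.57° clockwise from north.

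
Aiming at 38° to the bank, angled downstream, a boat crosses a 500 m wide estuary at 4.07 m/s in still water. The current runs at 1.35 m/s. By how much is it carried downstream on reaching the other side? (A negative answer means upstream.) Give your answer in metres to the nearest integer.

909 m

Perpendicular speed = 2.506 m/s; crossing time = 500 / 2.506 = 199.542 s.
Net downstream speed = 4.557 m/s.
Drift = 4.557 × 199.542 = 909.352 m (downstream).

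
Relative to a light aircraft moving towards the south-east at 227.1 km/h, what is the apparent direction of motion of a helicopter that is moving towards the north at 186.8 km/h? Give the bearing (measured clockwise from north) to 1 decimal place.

335.2°

Taking east as x and north as y: helicopter velocity = (0.000, 186.800) km/h; light aircraft velocity = (160.584, -160.584) km/h.
Velocity of helicopter relative to light aircraft = (0.000, 186.800) − (160.584, -160.584) = (-160.584, 347.384) km/h.
Bearing = atan2(-160.58, 347.38) = 335.19° clockwise from north.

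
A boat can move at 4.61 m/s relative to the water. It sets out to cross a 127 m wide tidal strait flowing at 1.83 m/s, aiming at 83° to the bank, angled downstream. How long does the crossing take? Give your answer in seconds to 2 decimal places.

27.76 s

The component of the boat's velocity perpendicular to the bank is 4.61 × sin 83° = 4.576 m/s.
Only the cross-stream component determines the crossing time; the current contributes nothing perpendicular to the bank.
Time = 127 / 4.576 = 27.756 s.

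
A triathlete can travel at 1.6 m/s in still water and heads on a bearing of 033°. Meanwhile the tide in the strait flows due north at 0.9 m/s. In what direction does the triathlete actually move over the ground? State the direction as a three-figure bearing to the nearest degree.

021°

Taking east as x and north as y: velocity relative to the water = (0.871, 1.342) m/s; the water relative to ground = (0.000, 0.900) m/s.
Velocity relative to ground = (0.871, 1.342) + (0.000, 0.900) = (0.871, 2.242) m/s.
Bearing = atan2(0.87, 2.24) = 21.24° clockwise from north.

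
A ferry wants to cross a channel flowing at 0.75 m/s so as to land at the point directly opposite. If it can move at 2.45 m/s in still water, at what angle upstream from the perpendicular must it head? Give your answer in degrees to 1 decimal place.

To cancel the current, the upstream component of the ferry's velocity must equal the flow: 2.45 sin θ = 0.75.
sin θ = 0.75 / 2.45 = 0.3061.
θ = arcsin(0.3061) = 17.826°.

17.8°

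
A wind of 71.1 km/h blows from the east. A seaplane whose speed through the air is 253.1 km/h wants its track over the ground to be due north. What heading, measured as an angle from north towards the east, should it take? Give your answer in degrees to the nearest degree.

The wind pushes perpendicular to the desired track; the heading must have a component into the wind equal to 71.1 km/h: 253.1 sin θ = 71.1.
sin θ = 0.2809, so θ = 16.315°.

16°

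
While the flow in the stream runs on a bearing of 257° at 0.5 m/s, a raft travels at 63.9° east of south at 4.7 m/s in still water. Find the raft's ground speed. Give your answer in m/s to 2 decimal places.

Taking east as x and north as y: velocity relative to the water = (4.221, -2.068) m/s; the water relative to ground = (-0.487, -0.112) m/s.
Velocity relative to ground = (4.221, -2.068) + (-0.487, -0.112) = (3.734, -2.180) m/s.
Speed = |(3.734, -2.180)| = 4.323 m/s.

4.32 m/s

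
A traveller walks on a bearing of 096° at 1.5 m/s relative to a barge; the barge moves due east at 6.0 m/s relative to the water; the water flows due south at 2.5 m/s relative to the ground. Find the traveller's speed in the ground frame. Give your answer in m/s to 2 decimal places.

In east/north components (m/s): traveller relative to barge = (1.492, -0.157); barge relative to water = (6.000, 0.000); water relative to ground = (0.000, -2.500).
Sum = (7.492, -2.657) m/s.
Speed = |(7.492, -2.657)| = 7.949 m/s.

7.95 m/s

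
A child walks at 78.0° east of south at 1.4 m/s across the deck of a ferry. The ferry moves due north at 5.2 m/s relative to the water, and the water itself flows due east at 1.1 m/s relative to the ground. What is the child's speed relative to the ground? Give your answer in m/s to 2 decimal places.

5.50 m/s

In east/north components (m/s): child relative to ferry = (1.369, -0.291); ferry relative to water = (0.000, 5.200); water relative to ground = (1.100, 0.000).
Sum = (2.469, 4.909) m/s.
Speed = |(2.469, 4.909)| = 5.495 m/s.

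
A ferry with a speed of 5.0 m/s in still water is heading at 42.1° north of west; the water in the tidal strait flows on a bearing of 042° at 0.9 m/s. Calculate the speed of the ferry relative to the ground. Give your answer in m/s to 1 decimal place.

5.1 m/s

Taking east as x and north as y: velocity relative to the water = (-3.710, 3.352) m/s; the water relative to ground = (0.602, 0.669) m/s.
Velocity relative to ground = (-3.710, 3.352) + (0.602, 0.669) = (-3.108, 4.021) m/s.
Speed = |(-3.108, 4.021)| = 5.082 m/s.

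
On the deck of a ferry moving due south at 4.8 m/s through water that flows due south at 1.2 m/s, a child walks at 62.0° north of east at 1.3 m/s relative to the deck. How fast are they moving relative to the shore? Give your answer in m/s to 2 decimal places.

4.89 m/s

In east/north components (m/s): child relative to ferry = (0.610, 1.148); ferry relative to water = (0.000, -4.800); water relative to ground = (0.000, -1.200).
Sum = (0.610, -4.852) m/s.
Speed = |(0.610, -4.852)| = 4.890 m/s.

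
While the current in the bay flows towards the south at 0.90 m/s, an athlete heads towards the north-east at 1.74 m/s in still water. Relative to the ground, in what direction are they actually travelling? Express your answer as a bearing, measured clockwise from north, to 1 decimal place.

Taking east as x and north as y: velocity relative to the water = (1.230, 1.230) m/s; the water relative to ground = (0.000, -0.900) m/s.
Velocity relative to ground = (1.230, 1.230) + (0.000, -0.900) = (1.230, 0.330) m/s.
Bearing = atan2(1.23, 0.33) = 74.97° clockwise from north.

075.0°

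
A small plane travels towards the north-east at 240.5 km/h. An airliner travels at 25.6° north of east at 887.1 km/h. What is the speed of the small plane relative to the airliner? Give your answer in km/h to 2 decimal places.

Taking east as x and north as y: small plane velocity = (170.059, 170.059) km/h; airliner velocity = (800.016, 383.303) km/h.
Velocity of small plane relative to airliner = (170.059, 170.059) − (800.016, 383.303) = (-629.956, -213.244) km/h.
Magnitude = |(-629.956, -213.244)| = 665.070 km/h.

665.07 km/h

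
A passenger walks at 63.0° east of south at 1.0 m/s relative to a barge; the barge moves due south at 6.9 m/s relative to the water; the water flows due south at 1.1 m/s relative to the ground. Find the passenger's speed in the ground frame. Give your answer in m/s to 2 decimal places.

8.50 m/s

In east/north components (m/s): passenger relative to barge = (0.891, -0.454); barge relative to water = (0.000, -6.900); water relative to ground = (0.000, -1.100).
Sum = (0.891, -8.454) m/s.
Speed = |(0.891, -8.454)| = 8.501 m/s.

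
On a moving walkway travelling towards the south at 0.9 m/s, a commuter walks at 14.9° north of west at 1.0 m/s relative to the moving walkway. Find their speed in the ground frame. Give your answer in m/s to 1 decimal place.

1.2 m/s

Taking east as x and north as y: moving walkway velocity = (0.000, -0.900) m/s; commuter velocity relative to moving walkway = (-0.966, 0.257) m/s.
Velocity relative to ground = (0.000, -0.900) + (-0.966, 0.257) = (-0.966, -0.643) m/s.
Speed = |(-0.966, -0.643)| = 1.161 m/s.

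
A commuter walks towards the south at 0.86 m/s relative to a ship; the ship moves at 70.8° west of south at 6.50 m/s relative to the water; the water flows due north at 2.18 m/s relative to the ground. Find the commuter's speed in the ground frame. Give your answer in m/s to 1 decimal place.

6.2 m/s

In east/north components (m/s): commuter relative to ship = (0.000, -0.860); ship relative to water = (-6.138, -2.138); water relative to ground = (0.000, 2.180).
Sum = (-6.138, -0.818) m/s.
Speed = |(-6.138, -0.818)| = 6.193 m/s.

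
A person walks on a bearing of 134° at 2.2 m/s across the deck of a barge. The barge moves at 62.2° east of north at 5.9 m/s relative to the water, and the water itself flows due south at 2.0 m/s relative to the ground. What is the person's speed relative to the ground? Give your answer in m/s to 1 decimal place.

In east/north components (m/s): person relative to barge = (1.583, -1.528); barge relative to water = (5.219, 2.752); water relative to ground = (0.000, -2.000).
Sum = (6.802, -0.777) m/s.
Speed = |(6.802, -0.777)| = 6.846 m/s.

6.8 m/s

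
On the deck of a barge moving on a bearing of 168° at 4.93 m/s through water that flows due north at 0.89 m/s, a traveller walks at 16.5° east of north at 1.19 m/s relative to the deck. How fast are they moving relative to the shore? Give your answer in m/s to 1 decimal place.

In east/north components (m/s): traveller relative to barge = (0.338, 1.141); barge relative to water = (1.025, -4.822); water relative to ground = (0.000, 0.890).
Sum = (1.363, -2.791) m/s.
Speed = |(1.363, -2.791)| = 3.106 m/s.

3.1 m/s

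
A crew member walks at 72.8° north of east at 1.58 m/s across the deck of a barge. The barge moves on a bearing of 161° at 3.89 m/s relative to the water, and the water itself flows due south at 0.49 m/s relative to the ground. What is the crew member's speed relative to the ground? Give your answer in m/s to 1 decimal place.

In east/north components (m/s): crew member relative to barge = (0.467, 1.509); barge relative to water = (1.266, -3.678); water relative to ground = (0.000, -0.490).
Sum = (1.734, -2.659) m/s.
Speed = |(1.734, -2.659)| = 3.174 m/s.

3.2 m/s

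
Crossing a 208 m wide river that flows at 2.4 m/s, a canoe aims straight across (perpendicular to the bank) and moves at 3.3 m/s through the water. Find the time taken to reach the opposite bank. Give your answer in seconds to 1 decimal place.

63.0 s

The component of the canoe's velocity perpendicular to the bank is 3.3 m/s.
The current is parallel to the bank, so it does not affect the crossing time.
Time = 208 / 3.300 = 63.030 s.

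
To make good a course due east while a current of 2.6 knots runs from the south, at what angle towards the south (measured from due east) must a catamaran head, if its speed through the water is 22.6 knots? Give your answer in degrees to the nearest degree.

7°

The current pushes perpendicular to the desired track; the heading must have a component into the current equal to 2.6 knots: 22.6 sin θ = 2.6.
sin θ = 0.1150, so θ = 6.606°.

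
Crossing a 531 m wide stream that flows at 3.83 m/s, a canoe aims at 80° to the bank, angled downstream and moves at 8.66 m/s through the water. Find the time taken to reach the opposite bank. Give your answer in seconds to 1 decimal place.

The component of the canoe's velocity perpendicular to the bank is 8.66 × sin 80° = 8.528 m/s.
Only the cross-stream component determines the crossing time; the current contributes nothing perpendicular to the bank.
Time = 531 / 8.528 = 62.262 s.

62.3 s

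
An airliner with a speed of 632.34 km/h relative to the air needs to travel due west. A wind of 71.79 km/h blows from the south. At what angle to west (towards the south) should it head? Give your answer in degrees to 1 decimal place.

6.5°

The wind pushes perpendicular to the desired track; the heading must have a component into the wind equal to 71.79 km/h: 632.34 sin θ = 71.79.
sin θ = 0.1135, so θ = 6.519°.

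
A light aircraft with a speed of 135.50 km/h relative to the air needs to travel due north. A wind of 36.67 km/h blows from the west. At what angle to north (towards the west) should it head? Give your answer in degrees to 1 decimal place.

The wind pushes perpendicular to the desired track; the heading must have a component into the wind equal to 36.67 km/h: 135.50 sin θ = 36.67.
sin θ = 0.2706, so θ = 15.702°.

15.7°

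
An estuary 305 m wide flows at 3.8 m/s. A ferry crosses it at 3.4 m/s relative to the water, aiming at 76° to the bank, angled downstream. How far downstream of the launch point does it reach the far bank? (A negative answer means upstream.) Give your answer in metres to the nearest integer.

427 m

Perpendicular speed = 3.299 m/s; crossing time = 305 / 3.299 = 92.452 s.
Net downstream speed = 4.623 m/s.
Drift = 4.623 × 92.452 = 427.363 m (downstream).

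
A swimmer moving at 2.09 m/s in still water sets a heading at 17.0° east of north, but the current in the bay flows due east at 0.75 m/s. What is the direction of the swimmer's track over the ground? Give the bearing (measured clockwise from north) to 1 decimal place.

034.3°

Taking east as x and north as y: velocity relative to the water = (0.611, 1.999) m/s; the water relative to ground = (0.750, 0.000) m/s.
Velocity relative to ground = (0.611, 1.999) + (0.750, 0.000) = (1.361, 1.999) m/s.
Bearing = atan2(1.36, 2.00) = 34.25° clockwise from north.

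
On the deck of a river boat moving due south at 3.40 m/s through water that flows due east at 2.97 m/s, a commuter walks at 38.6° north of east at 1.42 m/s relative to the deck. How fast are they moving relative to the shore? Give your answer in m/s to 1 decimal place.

4.8 m/s

In east/north components (m/s): commuter relative to river boat = (1.110, 0.886); river boat relative to water = (0.000, -3.400); water relative to ground = (2.970, 0.000).
Sum = (4.080, -2.514) m/s.
Speed = |(4.080, -2.514)| = 4.792 m/s.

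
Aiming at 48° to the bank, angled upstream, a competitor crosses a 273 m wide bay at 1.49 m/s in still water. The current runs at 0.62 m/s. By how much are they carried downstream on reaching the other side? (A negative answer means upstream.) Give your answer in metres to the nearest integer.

Perpendicular speed = 1.107 m/s; crossing time = 273 / 1.107 = 246.549 s.
Net downstream speed = -0.377 m/s.
Drift = -0.377 × 246.549 = -92.950 m (upstream).

-93 m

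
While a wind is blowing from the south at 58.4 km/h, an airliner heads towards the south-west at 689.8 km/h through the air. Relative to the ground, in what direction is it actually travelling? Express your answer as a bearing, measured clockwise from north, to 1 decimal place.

228.6°

Taking east as x and north as y: velocity relative to the air = (-487.762, -487.762) km/h; the air relative to ground = (0.000, 58.400) km/h.
Velocity relative to ground = (-487.762, -487.762) + (0.000, 58.400) = (-487.762, -429.362) km/h.
Bearing = atan2(-487.76, -429.36) = 228.64° clockwise from north.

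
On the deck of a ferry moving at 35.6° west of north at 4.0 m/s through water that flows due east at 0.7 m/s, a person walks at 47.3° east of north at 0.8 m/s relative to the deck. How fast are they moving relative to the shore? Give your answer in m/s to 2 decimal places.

In east/north components (m/s): person relative to ferry = (0.588, 0.543); ferry relative to water = (-2.328, 3.252); water relative to ground = (0.700, 0.000).
Sum = (-1.041, 3.795) m/s.
Speed = |(-1.041, 3.795)| = 3.935 m/s.

3.94 m/s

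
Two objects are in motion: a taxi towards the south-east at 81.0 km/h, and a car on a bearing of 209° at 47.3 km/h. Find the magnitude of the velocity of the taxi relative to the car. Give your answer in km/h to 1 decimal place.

Taking east as x and north as y: taxi velocity = (57.276, -57.276) km/h; car velocity = (-22.931, -41.370) km/h.
Velocity of taxi relative to car = (57.276, -57.276) − (-22.931, -41.370) = (80.207, -15.906) km/h.
Magnitude = |(80.207, -15.906)| = 81.769 km/h.

81.8 km/h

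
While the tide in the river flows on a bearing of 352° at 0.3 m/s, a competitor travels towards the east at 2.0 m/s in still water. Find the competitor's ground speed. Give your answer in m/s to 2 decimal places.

1.98 m/s

Taking east as x and north as y: velocity relative to the water = (2.000, 0.000) m/s; the water relative to ground = (-0.042, 0.297) m/s.
Velocity relative to ground = (2.000, 0.000) + (-0.042, 0.297) = (1.958, 0.297) m/s.
Speed = |(1.958, 0.297)| = 1.981 m/s.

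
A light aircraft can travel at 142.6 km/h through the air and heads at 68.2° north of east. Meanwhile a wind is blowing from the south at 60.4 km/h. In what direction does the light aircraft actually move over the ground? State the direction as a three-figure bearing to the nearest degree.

Taking east as x and north as y: velocity relative to the air = (52.957, 132.402) km/h; the air relative to ground = (0.000, 60.400) km/h.
Velocity relative to ground = (52.957, 132.402) + (0.000, 60.400) = (52.957, 192.802) km/h.
Bearing = atan2(52.96, 192.80) = 15.36° clockwise from north.

015°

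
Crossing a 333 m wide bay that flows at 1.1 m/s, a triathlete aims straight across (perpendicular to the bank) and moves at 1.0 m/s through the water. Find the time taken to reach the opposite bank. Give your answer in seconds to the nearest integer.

The component of the triathlete's velocity perpendicular to the bank is 1.0 m/s.
Only the cross-stream component determines the crossing time; the current contributes nothing perpendicular to the bank.
Time = 333 / 1.000 = 333.000 s.

333 s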